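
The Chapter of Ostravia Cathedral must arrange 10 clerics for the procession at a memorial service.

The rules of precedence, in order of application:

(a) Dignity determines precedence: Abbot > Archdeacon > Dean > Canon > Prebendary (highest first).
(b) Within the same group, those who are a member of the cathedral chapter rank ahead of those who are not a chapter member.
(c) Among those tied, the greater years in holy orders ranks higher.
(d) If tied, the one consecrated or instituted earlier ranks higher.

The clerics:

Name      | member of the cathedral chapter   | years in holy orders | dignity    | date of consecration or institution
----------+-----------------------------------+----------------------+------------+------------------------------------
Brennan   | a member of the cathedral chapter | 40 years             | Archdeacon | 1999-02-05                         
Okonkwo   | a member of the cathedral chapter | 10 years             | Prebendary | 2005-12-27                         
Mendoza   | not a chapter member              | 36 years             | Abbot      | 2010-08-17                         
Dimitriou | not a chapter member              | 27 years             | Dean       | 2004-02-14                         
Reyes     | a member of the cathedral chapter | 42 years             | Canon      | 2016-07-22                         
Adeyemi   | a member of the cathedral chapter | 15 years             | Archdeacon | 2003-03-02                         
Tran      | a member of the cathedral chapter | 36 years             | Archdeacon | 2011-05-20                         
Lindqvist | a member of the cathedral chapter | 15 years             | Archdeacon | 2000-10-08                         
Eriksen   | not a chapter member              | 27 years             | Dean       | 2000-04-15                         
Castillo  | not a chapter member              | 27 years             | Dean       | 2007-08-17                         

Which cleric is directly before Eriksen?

By dignity: Mendoza (Abbot); then Brennan, Tran, Lindqvist and Adeyemi (Archdeacon); then Eriksen, Dimitriou and Castillo (Dean); then Reyes (Canon); then Okonkwo (Prebendary).
Brennan, Tran, Lindqvist and Adeyemi are each a member of the cathedral chapter, so the next rule applies.
Among Brennan, Tran, Lindqvist and Adeyemi, by years in holy orders (higher first): Brennan (40 years) before Tran (36 years) before Lindqvist and Adeyemi (15 years).
Among Lindqvist and Adeyemi, by date of consecration or institution (earlier first): Lindqvist (2000-10-08) before Adeyemi (2003-03-02).
Eriksen, Dimitriou and Castillo are each not a chapter member, so the next rule applies.
Eriksen, Dimitriou and Castillo all have years in holy orders 27 years, so the next rule applies.
Among Eriksen, Dimitriou and Castillo, by date of consecration or institution (earlier first): Eriksen (2000-04-15) before Dimitriou (2004-02-14) before Castillo (2007-08-17).
Order: Mendoza, Brennan, Tran, Lindqvist, Adeyemi, Eriksen, Dimitriou, Castillo, Reyes, Okonkwo.

Adeyemi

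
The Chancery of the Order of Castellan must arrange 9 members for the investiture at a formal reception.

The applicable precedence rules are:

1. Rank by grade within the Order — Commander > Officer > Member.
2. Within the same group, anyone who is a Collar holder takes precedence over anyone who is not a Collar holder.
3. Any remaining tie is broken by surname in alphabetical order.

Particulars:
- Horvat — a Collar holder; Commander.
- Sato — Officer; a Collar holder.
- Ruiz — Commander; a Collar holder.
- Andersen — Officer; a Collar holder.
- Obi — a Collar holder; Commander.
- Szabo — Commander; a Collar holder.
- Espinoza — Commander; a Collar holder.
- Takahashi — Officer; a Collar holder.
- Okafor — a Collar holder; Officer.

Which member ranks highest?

By grade within the Order: Espinoza, Horvat, Obi, Ruiz and Szabo (Commander); then Andersen, Okafor, Sato and Takahashi (Officer).
Espinoza, Horvat, Obi, Ruiz and Szabo are each a Collar holder, so the next rule applies.
Among Espinoza, Horvat, Obi, Ruiz and Szabo, alphabetically by surname: Espinoza before Horvat before Obi before Ruiz before Szabo.
Andersen, Okafor, Sato and Takahashi are each a Collar holder, so the next rule applies.
Among Andersen, Okafor, Sato and Takahashi, alphabetically by surname: Andersen before Okafor before Sato before Takahashi.
Order: Espinoza, Horvat, Obi, Ruiz, Szabo, Andersen, Okafor, Sato, Takahashi.

Espinoza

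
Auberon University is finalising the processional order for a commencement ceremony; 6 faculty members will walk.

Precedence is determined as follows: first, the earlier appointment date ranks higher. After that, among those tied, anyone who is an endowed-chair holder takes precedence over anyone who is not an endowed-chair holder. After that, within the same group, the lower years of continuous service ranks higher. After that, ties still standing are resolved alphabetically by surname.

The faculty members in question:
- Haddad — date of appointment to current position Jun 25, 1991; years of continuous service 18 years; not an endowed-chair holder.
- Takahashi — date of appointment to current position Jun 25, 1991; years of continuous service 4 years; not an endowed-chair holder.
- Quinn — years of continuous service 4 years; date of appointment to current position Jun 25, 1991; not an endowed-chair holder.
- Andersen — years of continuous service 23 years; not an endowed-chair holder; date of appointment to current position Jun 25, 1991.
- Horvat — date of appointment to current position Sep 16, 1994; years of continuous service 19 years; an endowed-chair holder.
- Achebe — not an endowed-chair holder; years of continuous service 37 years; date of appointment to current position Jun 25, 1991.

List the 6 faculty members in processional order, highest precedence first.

Quinn, Takahashi, Haddad, Andersen, Achebe, Horvat

By date of appointment to current position (earlier first): Quinn, Takahashi, Haddad, Andersen and Achebe (each Jun 25, 1991); then Horvat (Sep 16, 1994).
Quinn, Takahashi, Haddad, Andersen and Achebe are each not an endowed-chair holder, so the next rule applies.
Among Quinn, Takahashi, Haddad, Andersen and Achebe, by years of continuous service (lower first): Quinn and Takahashi (4 years) before Haddad (18 years) before Andersen (23 years) before Achebe (37 years).
Among Quinn and Takahashi, alphabetically by surname: Quinn before Takahashi.
Full order: Quinn, Takahashi, Haddad, Andersen, Achebe, Horvat.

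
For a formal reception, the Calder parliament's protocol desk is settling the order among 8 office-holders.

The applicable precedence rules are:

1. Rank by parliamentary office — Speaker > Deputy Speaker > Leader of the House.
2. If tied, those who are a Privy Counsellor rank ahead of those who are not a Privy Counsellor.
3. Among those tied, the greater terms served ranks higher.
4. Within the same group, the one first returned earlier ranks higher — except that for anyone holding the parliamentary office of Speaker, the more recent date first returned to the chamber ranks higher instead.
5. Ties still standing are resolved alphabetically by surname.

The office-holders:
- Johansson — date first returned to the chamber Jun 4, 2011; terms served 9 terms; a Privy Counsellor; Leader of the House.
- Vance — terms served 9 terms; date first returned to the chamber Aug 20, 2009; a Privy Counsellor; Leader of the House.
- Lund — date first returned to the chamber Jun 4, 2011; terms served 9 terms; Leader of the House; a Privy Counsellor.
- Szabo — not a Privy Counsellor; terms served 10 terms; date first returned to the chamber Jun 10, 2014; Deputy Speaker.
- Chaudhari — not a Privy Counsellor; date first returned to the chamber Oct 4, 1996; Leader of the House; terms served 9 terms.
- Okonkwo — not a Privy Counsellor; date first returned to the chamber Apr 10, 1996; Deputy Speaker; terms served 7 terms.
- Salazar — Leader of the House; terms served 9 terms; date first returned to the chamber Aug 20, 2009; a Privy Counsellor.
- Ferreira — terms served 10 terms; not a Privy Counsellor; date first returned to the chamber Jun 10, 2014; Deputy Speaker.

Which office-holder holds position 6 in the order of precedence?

By parliamentary office: Ferreira, Szabo and Okonkwo (Deputy Speaker); then Salazar, Vance, Johansson, Lund and Chaudhari (Leader of the House).
Ferreira, Szabo and Okonkwo are each not a Privy Counsellor, so the next rule applies.
Among Ferreira, Szabo and Okonkwo, by terms served (higher first): Ferreira and Szabo (10 terms) before Okonkwo (7 terms).
Ferreira and Szabo both have date first returned to the chamber Jun 10, 2014, so the next rule applies.
Among Ferreira and Szabo, alphabetically by surname: Ferreira before Szabo.
Among Salazar, Vance, Johansson, Lund and Chaudhari, a Privy Counsellor before not a Privy Counsellor: Salazar, Vance, Johansson and Lund (a Privy Counsellor) before Chaudhari (not a Privy Counsellor).
Salazar, Vance, Johansson and Lund all have terms served 9 terms, so the next rule applies.
Among Salazar, Vance, Johansson and Lund, by date first returned to the chamber (earlier first): Salazar and Vance (Aug 20, 2009) before Johansson and Lund (Jun 4, 2011).
Among Salazar and Vance, alphabetically by surname: Salazar before Vance.
Among Johansson and Lund, alphabetically by surname: Johansson before Lund.
Order: Ferreira, Szabo, Okonkwo, Salazar, Vance, Johansson, Lund, Chaudhari.

Johansson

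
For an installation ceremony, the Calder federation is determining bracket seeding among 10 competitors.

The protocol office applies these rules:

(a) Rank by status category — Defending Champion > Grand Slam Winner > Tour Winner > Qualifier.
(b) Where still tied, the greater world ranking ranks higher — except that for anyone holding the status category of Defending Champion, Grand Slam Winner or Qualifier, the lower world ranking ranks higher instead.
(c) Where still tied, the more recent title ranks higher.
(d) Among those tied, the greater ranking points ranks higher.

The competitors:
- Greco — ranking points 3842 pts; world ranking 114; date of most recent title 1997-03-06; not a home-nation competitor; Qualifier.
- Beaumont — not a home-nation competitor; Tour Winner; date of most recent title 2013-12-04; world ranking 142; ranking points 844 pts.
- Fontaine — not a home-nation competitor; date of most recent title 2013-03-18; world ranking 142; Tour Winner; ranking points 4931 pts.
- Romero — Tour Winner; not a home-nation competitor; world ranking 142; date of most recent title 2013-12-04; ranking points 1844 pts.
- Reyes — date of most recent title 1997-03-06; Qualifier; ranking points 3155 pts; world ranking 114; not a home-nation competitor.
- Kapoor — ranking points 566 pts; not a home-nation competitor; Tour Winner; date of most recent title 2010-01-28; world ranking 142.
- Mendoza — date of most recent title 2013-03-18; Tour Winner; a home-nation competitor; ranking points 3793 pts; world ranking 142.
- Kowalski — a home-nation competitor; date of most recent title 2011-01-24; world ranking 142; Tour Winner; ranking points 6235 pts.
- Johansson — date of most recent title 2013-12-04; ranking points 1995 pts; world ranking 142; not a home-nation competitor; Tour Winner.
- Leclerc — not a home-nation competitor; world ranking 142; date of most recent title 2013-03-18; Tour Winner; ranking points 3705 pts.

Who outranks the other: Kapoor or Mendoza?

Mendoza

By status category: Johansson, Romero, Beaumont, Fontaine, Mendoza, Leclerc, Kowalski and Kapoor (Tour Winner); then Greco and Reyes (Qualifier).
Johansson, Romero, Beaumont, Fontaine, Mendoza, Leclerc, Kowalski and Kapoor all have world ranking 142, so the next rule applies.
Among Johansson, Romero, Beaumont, Fontaine, Mendoza, Leclerc, Kowalski and Kapoor, by date of most recent title (later first): Johansson, Romero and Beaumont (2013-12-04) before Fontaine, Mendoza and Leclerc (2013-03-18) before Kowalski (2011-01-24) before Kapoor (2010-01-28).
Among Johansson, Romero and Beaumont, by ranking points (higher first): Johansson (1995 pts) before Romero (1844 pts) before Beaumont (844 pts).
Among Fontaine, Mendoza and Leclerc, by ranking points (higher first): Fontaine (4931 pts) before Mendoza (3793 pts) before Leclerc (3705 pts).
Greco and Reyes both have world ranking 114, so the next rule applies.
Greco and Reyes both have date of most recent title 1997-03-06, so the next rule applies.
Among Greco and Reyes, by ranking points (higher first): Greco (3842 pts) before Reyes (3155 pts).
So Mendoza takes precedence.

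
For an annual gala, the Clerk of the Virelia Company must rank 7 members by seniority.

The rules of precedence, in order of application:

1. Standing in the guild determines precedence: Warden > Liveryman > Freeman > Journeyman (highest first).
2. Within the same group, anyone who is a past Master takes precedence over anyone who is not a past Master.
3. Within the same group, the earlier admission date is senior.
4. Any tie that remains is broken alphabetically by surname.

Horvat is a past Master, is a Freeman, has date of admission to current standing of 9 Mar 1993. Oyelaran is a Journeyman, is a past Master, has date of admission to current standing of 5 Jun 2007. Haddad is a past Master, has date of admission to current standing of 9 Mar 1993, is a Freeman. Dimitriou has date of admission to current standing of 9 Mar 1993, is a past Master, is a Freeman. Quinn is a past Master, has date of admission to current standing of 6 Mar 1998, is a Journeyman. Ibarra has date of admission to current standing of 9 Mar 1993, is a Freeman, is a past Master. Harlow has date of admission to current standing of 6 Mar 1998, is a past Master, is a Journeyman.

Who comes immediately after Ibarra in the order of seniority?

Harlow

By standing in the guild: Dimitriou, Haddad, Horvat and Ibarra (Freeman); then Harlow, Quinn and Oyelaran (Journeyman).
Dimitriou, Haddad, Horvat and Ibarra are each a past Master, so the next rule applies.
Dimitriou, Haddad, Horvat and Ibarra all have date of admission to current standing 9 Mar 1993, so the next rule applies.
Among Dimitriou, Haddad, Horvat and Ibarra, alphabetically by surname: Dimitriou before Haddad before Horvat before Ibarra.
Harlow, Quinn and Oyelaran are each a past Master, so the next rule applies.
Among Harlow, Quinn and Oyelaran, by date of admission to current standing (earlier first): Harlow and Quinn (6 Mar 1998) before Oyelaran (5 Jun 2007).
Among Harlow and Quinn, alphabetically by surname: Harlow before Quinn.
Order: Dimitriou, Haddad, Horvat, Ibarra, Harlow, Quinn, Oyelaran.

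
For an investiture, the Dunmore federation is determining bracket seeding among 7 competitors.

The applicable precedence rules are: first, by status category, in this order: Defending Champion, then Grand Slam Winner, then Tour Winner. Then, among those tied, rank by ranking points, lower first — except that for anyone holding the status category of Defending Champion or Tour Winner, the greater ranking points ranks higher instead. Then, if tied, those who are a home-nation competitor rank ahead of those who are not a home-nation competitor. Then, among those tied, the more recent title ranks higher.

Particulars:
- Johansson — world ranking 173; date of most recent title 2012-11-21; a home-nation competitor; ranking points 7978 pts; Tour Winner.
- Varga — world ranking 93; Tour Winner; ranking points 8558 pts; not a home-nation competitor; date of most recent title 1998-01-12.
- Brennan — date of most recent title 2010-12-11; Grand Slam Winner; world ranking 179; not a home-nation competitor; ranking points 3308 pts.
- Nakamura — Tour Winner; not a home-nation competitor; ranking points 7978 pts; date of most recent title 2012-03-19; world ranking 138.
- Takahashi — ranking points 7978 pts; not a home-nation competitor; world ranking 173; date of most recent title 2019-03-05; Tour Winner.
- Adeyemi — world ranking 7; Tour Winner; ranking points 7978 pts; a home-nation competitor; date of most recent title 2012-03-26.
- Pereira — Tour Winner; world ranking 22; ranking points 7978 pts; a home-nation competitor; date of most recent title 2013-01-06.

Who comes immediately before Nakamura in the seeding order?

Takahashi

By status category: Brennan (Grand Slam Winner); then Varga, Pereira, Johansson, Adeyemi, Takahashi and Nakamura (Tour Winner).
Among Varga, Pereira, Johansson, Adeyemi, Takahashi and Nakamura, by ranking points (higher first) (reversed rule for this group): Varga (8558 pts) before Pereira, Johansson, Adeyemi, Takahashi and Nakamura (7978 pts).
Among Pereira, Johansson, Adeyemi, Takahashi and Nakamura, a home-nation competitor before not a home-nation competitor: Pereira, Johansson and Adeyemi (a home-nation competitor) before Takahashi and Nakamura (not a home-nation competitor).
Among Pereira, Johansson and Adeyemi, by date of most recent title (later first): Pereira (2013-01-06) before Johansson (2012-11-21) before Adeyemi (2012-03-26).
Among Takahashi and Nakamura, by date of most recent title (later first): Takahashi (2019-03-05) before Nakamura (2012-03-19).
Order: Brennan, Varga, Pereira, Johansson, Adeyemi, Takahashi, Nakamura.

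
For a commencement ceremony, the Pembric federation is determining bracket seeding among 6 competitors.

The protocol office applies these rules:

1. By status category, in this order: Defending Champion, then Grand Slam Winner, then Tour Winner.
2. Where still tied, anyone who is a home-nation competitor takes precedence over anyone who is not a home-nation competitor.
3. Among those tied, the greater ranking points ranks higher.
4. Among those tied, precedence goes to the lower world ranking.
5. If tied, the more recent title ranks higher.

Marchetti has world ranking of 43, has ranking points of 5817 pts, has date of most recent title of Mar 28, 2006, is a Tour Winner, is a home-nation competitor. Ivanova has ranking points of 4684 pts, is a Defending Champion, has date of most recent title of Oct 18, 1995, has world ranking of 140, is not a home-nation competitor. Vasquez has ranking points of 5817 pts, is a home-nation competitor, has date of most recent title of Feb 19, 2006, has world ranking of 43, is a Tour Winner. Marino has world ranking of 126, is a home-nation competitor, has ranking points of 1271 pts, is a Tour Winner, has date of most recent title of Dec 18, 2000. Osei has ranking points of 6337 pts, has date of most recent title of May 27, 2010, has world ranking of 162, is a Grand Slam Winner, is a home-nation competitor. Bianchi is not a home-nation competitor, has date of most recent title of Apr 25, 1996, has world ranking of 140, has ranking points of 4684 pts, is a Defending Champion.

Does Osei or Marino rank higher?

Osei

By status category: Bianchi and Ivanova (Defending Champion); then Osei (Grand Slam Winner); then Marchetti, Vasquez and Marino (Tour Winner).
Bianchi and Ivanova are each not a home-nation competitor, so the next rule applies.
Bianchi and Ivanova both have ranking points 4684 pts, so the next rule applies.
Bianchi and Ivanova both have world ranking 140, so the next rule applies.
Among Bianchi and Ivanova, by date of most recent title (later first): Bianchi (Apr 25, 1996) before Ivanova (Oct 18, 1995).
Marchetti, Vasquez and Marino are each a home-nation competitor, so the next rule applies.
Among Marchetti, Vasquez and Marino, by ranking points (higher first): Marchetti and Vasquez (5817 pts) before Marino (1271 pts).
Marchetti and Vasquez both have world ranking 43, so the next rule applies.
Among Marchetti and Vasquez, by date of most recent title (later first): Marchetti (Mar 28, 2006) before Vasquez (Feb 19, 2006).
So Osei takes precedence.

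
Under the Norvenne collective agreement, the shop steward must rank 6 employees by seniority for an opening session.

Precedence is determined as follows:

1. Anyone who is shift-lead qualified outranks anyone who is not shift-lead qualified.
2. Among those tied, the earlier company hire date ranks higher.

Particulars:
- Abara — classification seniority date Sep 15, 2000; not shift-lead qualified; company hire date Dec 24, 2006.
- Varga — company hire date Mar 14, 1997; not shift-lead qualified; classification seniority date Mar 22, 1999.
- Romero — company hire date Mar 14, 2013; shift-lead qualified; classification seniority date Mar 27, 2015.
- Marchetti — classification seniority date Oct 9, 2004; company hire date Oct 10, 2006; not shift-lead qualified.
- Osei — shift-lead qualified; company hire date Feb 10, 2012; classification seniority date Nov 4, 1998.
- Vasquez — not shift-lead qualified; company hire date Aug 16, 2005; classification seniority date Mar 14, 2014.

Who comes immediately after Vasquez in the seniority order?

Marchetti

By the first rule: Osei and Romero (both shift-lead qualified); then Varga, Vasquez, Marchetti and Abara (each not shift-lead qualified).
Among Osei and Romero, by company hire date (earlier first): Osei (Feb 10, 2012) before Romero (Mar 14, 2013).
Among Varga, Vasquez, Marchetti and Abara, by company hire date (earlier first): Varga (Mar 14, 1997) before Vasquez (Aug 16, 2005) before Marchetti (Oct 10, 2006) before Abara (Dec 24, 2006).
Order: Osei, Romero, Varga, Vasquez, Marchetti, Abara.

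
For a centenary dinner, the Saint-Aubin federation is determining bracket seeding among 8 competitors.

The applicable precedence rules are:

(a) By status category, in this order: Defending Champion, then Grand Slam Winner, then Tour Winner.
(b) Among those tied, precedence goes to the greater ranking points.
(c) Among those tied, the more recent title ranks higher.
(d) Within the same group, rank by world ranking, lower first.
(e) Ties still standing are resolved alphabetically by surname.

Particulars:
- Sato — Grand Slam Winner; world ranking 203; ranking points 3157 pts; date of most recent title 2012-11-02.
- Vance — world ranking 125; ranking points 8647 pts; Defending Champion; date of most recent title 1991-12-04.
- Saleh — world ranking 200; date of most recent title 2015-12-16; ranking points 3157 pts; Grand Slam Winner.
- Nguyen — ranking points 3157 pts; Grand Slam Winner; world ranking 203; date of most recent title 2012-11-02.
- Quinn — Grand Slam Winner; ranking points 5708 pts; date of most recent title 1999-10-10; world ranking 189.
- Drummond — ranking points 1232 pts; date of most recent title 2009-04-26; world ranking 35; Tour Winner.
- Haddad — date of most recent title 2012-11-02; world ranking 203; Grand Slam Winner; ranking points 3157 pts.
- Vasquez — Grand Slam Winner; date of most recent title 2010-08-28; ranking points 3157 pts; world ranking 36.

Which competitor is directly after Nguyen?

By status category: Vance (Defending Champion); then Quinn, Saleh, Haddad, Nguyen, Sato and Vasquez (Grand Slam Winner); then Drummond (Tour Winner).
Among Quinn, Saleh, Haddad, Nguyen, Sato and Vasquez, by ranking points (higher first): Quinn (5708 pts) before Saleh, Haddad, Nguyen, Sato and Vasquez (3157 pts).
Among Saleh, Haddad, Nguyen, Sato and Vasquez, by date of most recent title (later first): Saleh (2015-12-16) before Haddad, Nguyen and Sato (2012-11-02) before Vasquez (2010-08-28).
Haddad, Nguyen and Sato all have world ranking 203, so the next rule applies.
Among Haddad, Nguyen and Sato, alphabetically by surname: Haddad before Nguyen before Sato.
Order: Vance, Quinn, Saleh, Haddad, Nguyen, Sato, Vasquez, Drummond.

Sato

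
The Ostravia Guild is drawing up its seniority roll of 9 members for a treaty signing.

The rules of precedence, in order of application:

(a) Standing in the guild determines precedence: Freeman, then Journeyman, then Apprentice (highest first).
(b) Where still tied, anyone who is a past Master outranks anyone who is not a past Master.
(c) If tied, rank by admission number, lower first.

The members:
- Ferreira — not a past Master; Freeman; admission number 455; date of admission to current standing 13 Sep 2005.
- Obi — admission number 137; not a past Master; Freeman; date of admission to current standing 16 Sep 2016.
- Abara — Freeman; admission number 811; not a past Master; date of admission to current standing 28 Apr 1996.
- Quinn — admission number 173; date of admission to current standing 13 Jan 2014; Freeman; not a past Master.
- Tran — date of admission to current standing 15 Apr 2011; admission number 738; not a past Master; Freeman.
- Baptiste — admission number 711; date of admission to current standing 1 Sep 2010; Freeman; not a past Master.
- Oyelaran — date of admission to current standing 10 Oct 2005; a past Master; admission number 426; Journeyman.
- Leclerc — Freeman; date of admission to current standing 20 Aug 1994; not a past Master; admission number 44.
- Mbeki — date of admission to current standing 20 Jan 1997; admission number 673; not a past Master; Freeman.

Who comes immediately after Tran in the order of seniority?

By standing in the guild: Leclerc, Obi, Quinn, Ferreira, Mbeki, Baptiste, Tran and Abara (Freeman); then Oyelaran (Journeyman).
Leclerc, Obi, Quinn, Ferreira, Mbeki, Baptiste, Tran and Abara are each not a past Master, so the next rule applies.
Among Leclerc, Obi, Quinn, Ferreira, Mbeki, Baptiste, Tran and Abara, by admission number (lower first): Leclerc (44) before Obi (137) before Quinn (173) before Ferreira (455) before Mbeki (673) before Baptiste (711) before Tran (738) before Abara (811).
Order: Leclerc, Obi, Quinn, Ferreira, Mbeki, Baptiste, Tran, Abara, Oyelaran.

Abara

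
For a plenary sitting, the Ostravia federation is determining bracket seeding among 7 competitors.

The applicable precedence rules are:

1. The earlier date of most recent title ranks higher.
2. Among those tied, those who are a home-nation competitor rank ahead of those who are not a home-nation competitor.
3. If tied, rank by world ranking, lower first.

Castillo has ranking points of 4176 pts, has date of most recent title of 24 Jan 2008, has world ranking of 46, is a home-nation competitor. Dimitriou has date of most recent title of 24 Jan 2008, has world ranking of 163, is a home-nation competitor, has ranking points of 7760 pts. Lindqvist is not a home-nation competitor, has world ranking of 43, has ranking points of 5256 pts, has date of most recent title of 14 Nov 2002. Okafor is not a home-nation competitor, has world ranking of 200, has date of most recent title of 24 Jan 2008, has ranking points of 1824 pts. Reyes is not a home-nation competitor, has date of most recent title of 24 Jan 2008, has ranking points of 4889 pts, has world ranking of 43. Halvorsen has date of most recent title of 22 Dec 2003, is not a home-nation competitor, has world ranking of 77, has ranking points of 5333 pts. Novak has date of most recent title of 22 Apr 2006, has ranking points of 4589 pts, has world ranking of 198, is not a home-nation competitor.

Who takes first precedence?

By date of most recent title (earlier first): Lindqvist (14 Nov 2002); then Halvorsen (22 Dec 2003); then Novak (22 Apr 2006); then Castillo, Dimitriou, Reyes and Okafor (each 24 Jan 2008).
Among Castillo, Dimitriou, Reyes and Okafor, a home-nation competitor before not a home-nation competitor: Castillo and Dimitriou (a home-nation competitor) before Reyes and Okafor (not a home-nation competitor).
Among Castillo and Dimitriou, by world ranking (lower first): Castillo (46) before Dimitriou (163).
Among Reyes and Okafor, by world ranking (lower first): Reyes (43) before Okafor (200).
Order: Lindqvist, Halvorsen, Novak, Castillo, Dimitriou, Reyes, Okafor.

Lindqvist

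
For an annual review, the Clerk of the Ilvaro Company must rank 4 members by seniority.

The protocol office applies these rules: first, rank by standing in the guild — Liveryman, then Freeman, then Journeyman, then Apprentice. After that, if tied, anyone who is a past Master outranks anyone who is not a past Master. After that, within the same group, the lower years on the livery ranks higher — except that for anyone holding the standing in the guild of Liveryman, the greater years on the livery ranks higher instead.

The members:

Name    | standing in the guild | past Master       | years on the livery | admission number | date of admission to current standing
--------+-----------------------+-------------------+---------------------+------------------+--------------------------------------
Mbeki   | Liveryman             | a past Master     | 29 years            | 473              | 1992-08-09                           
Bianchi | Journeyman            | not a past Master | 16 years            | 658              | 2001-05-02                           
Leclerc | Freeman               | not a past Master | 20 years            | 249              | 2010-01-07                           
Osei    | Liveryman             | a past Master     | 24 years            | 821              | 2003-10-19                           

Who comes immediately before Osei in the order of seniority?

By standing in the guild: Mbeki and Osei (Liveryman); then Leclerc (Freeman); then Bianchi (Journeyman).
Mbeki and Osei are each a past Master, so the next rule applies.
Among Mbeki and Osei, by years on the livery (higher first) (reversed rule for this group): Mbeki (29 years) before Osei (24 years).
Order: Mbeki, Osei, Leclerc, Bianchi.

Mbeki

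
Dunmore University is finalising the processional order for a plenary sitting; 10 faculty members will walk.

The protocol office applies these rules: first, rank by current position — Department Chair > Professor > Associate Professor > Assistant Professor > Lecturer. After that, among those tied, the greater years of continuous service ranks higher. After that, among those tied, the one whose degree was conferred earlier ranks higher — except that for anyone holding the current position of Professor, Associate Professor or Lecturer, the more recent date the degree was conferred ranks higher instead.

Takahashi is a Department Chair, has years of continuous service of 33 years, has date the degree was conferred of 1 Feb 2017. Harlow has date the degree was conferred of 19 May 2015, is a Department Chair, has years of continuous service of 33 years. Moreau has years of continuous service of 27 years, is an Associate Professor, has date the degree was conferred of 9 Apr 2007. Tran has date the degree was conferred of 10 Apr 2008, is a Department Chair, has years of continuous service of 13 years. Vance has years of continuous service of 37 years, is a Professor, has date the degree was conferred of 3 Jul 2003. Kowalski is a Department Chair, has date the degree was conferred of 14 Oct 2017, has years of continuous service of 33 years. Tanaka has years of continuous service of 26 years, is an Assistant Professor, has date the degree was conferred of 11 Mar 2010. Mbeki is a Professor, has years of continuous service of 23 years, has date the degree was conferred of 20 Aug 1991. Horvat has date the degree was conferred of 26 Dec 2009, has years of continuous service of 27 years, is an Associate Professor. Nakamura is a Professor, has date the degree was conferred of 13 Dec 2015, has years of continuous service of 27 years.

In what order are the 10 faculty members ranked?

By current position: Harlow, Takahashi, Kowalski and Tran (Department Chair); then Vance, Nakamura and Mbeki (Professor); then Horvat and Moreau (Associate Professor); then Tanaka (Assistant Professor).
Among Harlow, Takahashi, Kowalski and Tran, by years of continuous service (higher first): Harlow, Takahashi and Kowalski (33 years) before Tran (13 years).
Among Harlow, Takahashi and Kowalski, by date the degree was conferred (earlier first): Harlow (19 May 2015) before Takahashi (1 Feb 2017) before Kowalski (14 Oct 2017).
Among Vance, Nakamura and Mbeki, by years of continuous service (higher first): Vance (37 years) before Nakamura (27 years) before Mbeki (23 years).
Horvat and Moreau both have years of continuous service 27 years, so the next rule applies.
Among Horvat and Moreau, by date the degree was conferred (later first) (reversed rule for this group): Horvat (26 Dec 2009) before Moreau (9 Apr 2007).
Full order: Harlow, Takahashi, Kowalski, Tran, Vance, Nakamura, Mbeki, Horvat, Moreau, Tanaka.

Harlow, Takahashi, Kowalski, Tran, Vance, Nakamura, Mbeki, Horvat, Moreau, Tanaka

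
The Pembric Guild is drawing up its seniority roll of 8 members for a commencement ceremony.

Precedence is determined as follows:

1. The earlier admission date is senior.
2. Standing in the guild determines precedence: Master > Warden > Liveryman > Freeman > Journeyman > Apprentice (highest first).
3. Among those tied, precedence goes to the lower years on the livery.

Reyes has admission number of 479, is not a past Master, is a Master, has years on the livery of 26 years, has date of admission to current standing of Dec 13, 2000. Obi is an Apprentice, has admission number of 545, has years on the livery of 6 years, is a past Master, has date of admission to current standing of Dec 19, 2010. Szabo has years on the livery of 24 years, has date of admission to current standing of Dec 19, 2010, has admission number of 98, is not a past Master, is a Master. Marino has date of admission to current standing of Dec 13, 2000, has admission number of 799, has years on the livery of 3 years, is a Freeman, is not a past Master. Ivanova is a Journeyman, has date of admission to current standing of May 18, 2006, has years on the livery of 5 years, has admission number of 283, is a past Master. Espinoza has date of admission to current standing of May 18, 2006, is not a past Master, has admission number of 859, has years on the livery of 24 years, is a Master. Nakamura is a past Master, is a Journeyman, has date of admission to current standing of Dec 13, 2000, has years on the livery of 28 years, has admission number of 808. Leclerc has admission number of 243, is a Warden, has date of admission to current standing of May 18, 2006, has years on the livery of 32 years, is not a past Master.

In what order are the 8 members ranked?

Reyes, Marino, Nakamura, Espinoza, Leclerc, Ivanova, Szabo, Obi

By date of admission to current standing (earlier first): Reyes, Marino and Nakamura (each Dec 13, 2000); then Espinoza, Leclerc and Ivanova (each May 18, 2006); then Szabo and Obi (both Dec 19, 2010).
Among Reyes, Marino and Nakamura, by standing in the guild: Reyes (Master) before Marino (Freeman) before Nakamura (Journeyman).
Among Espinoza, Leclerc and Ivanova, by standing in the guild: Espinoza (Master) before Leclerc (Warden) before Ivanova (Journeyman).
Among Szabo and Obi, by standing in the guild: Szabo (Master) before Obi (Apprentice).
Full order: Reyes, Marino, Nakamura, Espinoza, Leclerc, Ivanova, Szabo, Obi.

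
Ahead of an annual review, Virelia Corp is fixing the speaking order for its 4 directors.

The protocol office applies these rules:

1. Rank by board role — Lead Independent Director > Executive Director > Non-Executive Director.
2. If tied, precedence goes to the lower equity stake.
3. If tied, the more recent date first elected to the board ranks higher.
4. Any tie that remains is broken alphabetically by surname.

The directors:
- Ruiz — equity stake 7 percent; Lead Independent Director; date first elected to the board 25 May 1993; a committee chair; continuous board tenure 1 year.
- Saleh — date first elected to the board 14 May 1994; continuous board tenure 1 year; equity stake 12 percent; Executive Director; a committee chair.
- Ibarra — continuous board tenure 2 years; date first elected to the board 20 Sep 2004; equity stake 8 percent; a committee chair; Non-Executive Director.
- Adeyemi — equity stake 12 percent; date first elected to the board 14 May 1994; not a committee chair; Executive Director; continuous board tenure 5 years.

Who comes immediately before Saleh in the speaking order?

By board role: Ruiz (Lead Independent Director); then Adeyemi and Saleh (Executive Director); then Ibarra (Non-Executive Director).
Adeyemi and Saleh both have equity stake 12 percent, so the next rule applies.
Adeyemi and Saleh both have date first elected to the board 14 May 1994, so the next rule applies.
Among Adeyemi and Saleh, alphabetically by surname: Adeyemi before Saleh.
Order: Ruiz, Adeyemi, Saleh, Ibarra.

Adeyemi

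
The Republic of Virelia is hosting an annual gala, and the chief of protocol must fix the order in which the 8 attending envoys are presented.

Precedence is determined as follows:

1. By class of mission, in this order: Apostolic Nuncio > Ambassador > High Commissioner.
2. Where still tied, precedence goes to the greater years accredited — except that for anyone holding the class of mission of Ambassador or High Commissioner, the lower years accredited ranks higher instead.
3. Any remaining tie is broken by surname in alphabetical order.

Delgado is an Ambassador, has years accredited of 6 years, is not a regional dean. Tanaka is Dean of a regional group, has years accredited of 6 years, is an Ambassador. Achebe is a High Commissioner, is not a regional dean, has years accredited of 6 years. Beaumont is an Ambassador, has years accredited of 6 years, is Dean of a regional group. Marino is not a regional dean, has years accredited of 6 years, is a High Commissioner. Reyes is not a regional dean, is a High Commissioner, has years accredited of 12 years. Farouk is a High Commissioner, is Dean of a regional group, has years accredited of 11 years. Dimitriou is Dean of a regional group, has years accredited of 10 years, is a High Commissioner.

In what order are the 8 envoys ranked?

Beaumont, Delgado, Tanaka, Achebe, Marino, Dimitriou, Farouk, Reyes

By class of mission: Beaumont, Delgado and Tanaka (Ambassador); then Achebe, Marino, Dimitriou, Farouk and Reyes (High Commissioner).
Beaumont, Delgado and Tanaka all have years accredited 6 years, so the next rule applies.
Among Beaumont, Delgado and Tanaka, alphabetically by surname: Beaumont before Delgado before Tanaka.
Among Achebe, Marino, Dimitriou, Farouk and Reyes, by years accredited (lower first) (reversed rule for this group): Achebe and Marino (6 years) before Dimitriou (10 years) before Farouk (11 years) before Reyes (12 years).
Among Achebe and Marino, alphabetically by surname: Achebe before Marino.
Full order: Beaumont, Delgado, Tanaka, Achebe, Marino, Dimitriou, Farouk, Reyes.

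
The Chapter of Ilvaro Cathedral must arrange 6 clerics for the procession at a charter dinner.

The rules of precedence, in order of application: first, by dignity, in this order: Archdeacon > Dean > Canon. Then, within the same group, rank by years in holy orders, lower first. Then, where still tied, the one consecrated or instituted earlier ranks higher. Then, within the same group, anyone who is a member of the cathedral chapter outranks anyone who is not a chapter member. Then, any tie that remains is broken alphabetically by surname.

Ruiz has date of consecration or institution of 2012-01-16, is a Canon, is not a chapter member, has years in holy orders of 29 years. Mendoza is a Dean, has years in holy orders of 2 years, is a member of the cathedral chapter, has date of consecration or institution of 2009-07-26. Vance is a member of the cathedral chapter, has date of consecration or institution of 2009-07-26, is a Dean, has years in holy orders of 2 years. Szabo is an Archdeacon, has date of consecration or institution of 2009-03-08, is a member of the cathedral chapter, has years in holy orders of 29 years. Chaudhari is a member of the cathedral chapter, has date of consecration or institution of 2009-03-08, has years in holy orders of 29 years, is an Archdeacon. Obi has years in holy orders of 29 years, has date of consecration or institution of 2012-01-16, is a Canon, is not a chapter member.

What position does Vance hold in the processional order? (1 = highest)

4

By dignity: Chaudhari and Szabo (Archdeacon); then Mendoza and Vance (Dean); then Obi and Ruiz (Canon).
Chaudhari and Szabo both have years in holy orders 29 years, so the next rule applies.
Chaudhari and Szabo both have date of consecration or institution 2009-03-08, so the next rule applies.
Chaudhari and Szabo are each a member of the cathedral chapter, so the next rule applies.
Among Chaudhari and Szabo, alphabetically by surname: Chaudhari before Szabo.
Mendoza and Vance both have years in holy orders 2 years, so the next rule applies.
Mendoza and Vance both have date of consecration or institution 2009-07-26, so the next rule applies.
Mendoza and Vance are each a member of the cathedral chapter, so the next rule applies.
Among Mendoza and Vance, alphabetically by surname: Mendoza before Vance.
Obi and Ruiz both have years in holy orders 29 years, so the next rule applies.
Obi and Ruiz both have date of consecration or institution 2012-01-16, so the next rule applies.
Obi and Ruiz are each not a chapter member, so the next rule applies.
Among Obi and Ruiz, alphabetically by surname: Obi before Ruiz.
Order: Chaudhari, Szabo, Mendoza, Vance, Obi, Ruiz. So position 4.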